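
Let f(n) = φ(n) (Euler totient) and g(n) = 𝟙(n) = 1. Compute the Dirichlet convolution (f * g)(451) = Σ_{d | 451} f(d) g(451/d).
(φ * 𝟙)(451) = 451

Divisors of 451: [1, 11, 41, 451]. For each d | 451:
  d = 1: φ(1) · 𝟙(451/1) = 1 · 1 = 1
  d = 11: φ(11) · 𝟙(451/11) = 10 · 1 = 10
  d = 41: φ(41) · 𝟙(451/41) = 40 · 1 = 40
  d = 451: φ(451) · 𝟙(451/451) = 400 · 1 = 400
Summing: (φ * 𝟙)(451) = 1 + 10 + 40 + 400 = 451.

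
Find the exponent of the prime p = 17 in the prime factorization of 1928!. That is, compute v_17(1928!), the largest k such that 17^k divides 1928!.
v_17(1928!) = 119

Legendre's formula: v_p(n!) = Σ_{k ≥ 1} ⌊n / p^k⌋. For p = 17, n = 1928, the terms are:
  ⌊1928/17^1⌋ = ⌊1928/17⌋ = 113
  ⌊1928/17^2⌋ = ⌊1928/289⌋ = 6
(the next term ⌊1928/17^3⌋ = 0, terminating the sum). Summing: v_17(1928!) = 113 + 6 = 119.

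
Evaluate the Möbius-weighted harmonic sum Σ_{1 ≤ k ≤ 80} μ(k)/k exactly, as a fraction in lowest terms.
Σ μ(k)/k = -5419230422019661121772083237/214509651156044860526605636942

Values of μ(k) for 1 ≤ k ≤ 80: μ(1) = 1, μ(2) = -1, μ(3) = -1, μ(5) = -1, μ(6) = 1, μ(7) = -1, μ(10) = 1, μ(11) = -1, μ(13) = -1, μ(14) = 1, μ(15) = 1, μ(17) = -1, μ(19) = -1, μ(21) = 1, μ(22) = 1, μ(23) = -1, μ(26) = 1, μ(29) = -1, μ(30) = -1, μ(31) = -1, μ(33) = 1, μ(34) = 1, μ(35) = 1, μ(37) = -1, μ(38) = 1, μ(39) = 1, μ(41) = -1, μ(42) = -1, μ(43) = -1, μ(46) = 1, μ(47) = -1, μ(51) = 1, μ(53) = -1, μ(55) = 1, μ(57) = 1, μ(58) = 1, μ(59) = -1, μ(61) = -1, μ(62) = 1, μ(65) = 1, μ(66) = -1, μ(67) = -1, μ(69) = 1, μ(70) = -1, μ(71) = -1, μ(73) = -1, μ(74) = 1, μ(77) = 1, μ(78) = -1, μ(79) = -1, with μ = 0 on non-squarefree integers. Summing μ(k)/k for k where μ(k) ≠ 0 gives -5419230422019661121772083237/214509651156044860526605636942 ≈ -0.0253. (PNT ⟺ this sum → 0 as n → ∞.)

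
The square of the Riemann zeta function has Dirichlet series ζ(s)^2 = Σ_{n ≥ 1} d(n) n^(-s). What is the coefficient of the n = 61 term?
d(61) = 2

ζ(s)^2 = (Σ 1/m^s)(Σ 1/k^s). The coefficient of 1/n^s in the product is the number of ordered pairs (m, k) with mk = n, which equals d(n). For n = 61, divisors are [1, 61], so d(61) = 2.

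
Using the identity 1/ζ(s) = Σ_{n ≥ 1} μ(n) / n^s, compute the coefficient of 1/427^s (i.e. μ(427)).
μ(427) = 1

Factor n = 427 = 7 · 61. μ(n) = 0 if any exponent ≥ 2 (not squarefree); otherwise μ(n) = (−1)^{ω(n)} where ω(n) is the number of distinct prime factors. Applying: μ(427) = 1.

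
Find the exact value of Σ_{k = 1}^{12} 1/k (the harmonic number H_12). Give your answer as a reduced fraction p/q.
H_12 = 86021/27720

Direct summation: H_12 = 1 + 1/2 + ... + 1/12. The least common denominator is lcm(1, ..., 12) = 27720; over this denominator the numerator is 27720 + 13860 + 9240 + 6930 + 5544 + 4620 + 3960 + 3465 + 3080 + 2772 + 2520 + 2310 = 86021, so H_12 = 86021/27720 (already in lowest terms) ≈ 3.10321. (The PNT-adjacent estimate ln(12) + γ ≈ 3.06212 matches within O(1/n).)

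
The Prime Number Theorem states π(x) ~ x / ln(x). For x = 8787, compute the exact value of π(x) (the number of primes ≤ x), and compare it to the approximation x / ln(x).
π(8787) = 1095;  x/ln(x) ≈ 967.62;  relative error ≈ 11.63%.

Directly count primes up to 8787: π(8787) = 1095. The PNT approximation gives 8787/ln(8787) ≈ 8787/9.08103 ≈ 967.62. Relative error (π(x) − x/ln(x)) / π(x) ≈ 11.63%; the approximation is known to undercount slightly (Li(x) is a better estimate).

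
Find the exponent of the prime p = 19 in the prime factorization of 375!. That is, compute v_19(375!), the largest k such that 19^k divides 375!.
v_19(375!) = 20

Legendre's formula: v_p(n!) = Σ_{k ≥ 1} ⌊n / p^k⌋. For p = 19, n = 375, the terms are:
  ⌊375/19^1⌋ = ⌊375/19⌋ = 19
  ⌊375/19^2⌋ = ⌊375/361⌋ = 1
(the next term ⌊375/19^3⌋ = 0, terminating the sum). Summing: v_19(375!) = 19 + 1 = 20.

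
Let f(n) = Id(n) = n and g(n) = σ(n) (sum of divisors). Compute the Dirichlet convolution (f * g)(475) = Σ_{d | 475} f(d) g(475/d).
(Id * σ)(475) = 3354

Divisors of 475: [1, 5, 19, 25, 95, 475]. For each d | 475:
  d = 1: Id(1) · σ(475/1) = 1 · 620 = 620
  d = 5: Id(5) · σ(475/5) = 5 · 120 = 600
  d = 19: Id(19) · σ(475/19) = 19 · 31 = 589
  d = 25: Id(25) · σ(475/25) = 25 · 20 = 500
  d = 95: Id(95) · σ(475/95) = 95 · 6 = 570
  d = 475: Id(475) · σ(475/475) = 475 · 1 = 475
Summing: (Id * σ)(475) = 620 + 600 + 589 + 500 + 570 + 475 = 3354.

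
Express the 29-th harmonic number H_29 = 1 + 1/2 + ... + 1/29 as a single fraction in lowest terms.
H_29 = 9227046511387/2329089562800

Direct summation: H_29 = 1 + 1/2 + ... + 1/29. The least common denominator is lcm(1, ..., 29) = 2329089562800; over this denominator the numerator is 2329089562800 + 1164544781400 + 776363187600 + 582272390700 + 465817912560 + 388181593800 + 332727080400 + 291136195350 + 258787729200 + 232908956280 + 211735414800 + 194090796900 + 179160735600 + 166363540200 + 155272637520 + 145568097675 + 137005268400 + 129393864600 + 122583661200 + 116454478140 + 110909026800 + 105867707400 + 101264763600 + 97045398450 + 93163582512 + 89580367800 + 86262576400 + 83181770100 + 80313433200 = 9227046511387, so H_29 = 9227046511387/2329089562800 (already in lowest terms) ≈ 3.96165. (The PNT-adjacent estimate ln(29) + γ ≈ 3.94451 matches within O(1/n).)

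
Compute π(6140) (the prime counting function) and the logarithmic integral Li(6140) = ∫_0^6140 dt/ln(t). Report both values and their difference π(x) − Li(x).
π(6140) = 800;  Li(6140) ≈ 816.49;  π(x) − Li(x) ≈ -16.49.

Direct count of primes ≤ 6140 gives π(6140) = 800. Numerical evaluation of the logarithmic integral gives Li(6140) ≈ 816.49. The difference π(x) − Li(x) ≈ -16.49 is typically negative for small/moderate x (Li(x) overestimates), though Littlewood's theorem shows this sign changes infinitely often.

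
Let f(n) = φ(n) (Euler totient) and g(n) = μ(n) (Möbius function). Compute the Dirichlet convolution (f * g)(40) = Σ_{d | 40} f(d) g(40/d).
(φ * μ)(40) = 6

Divisors of 40: [1, 2, 4, 5, 8, 10, 20, 40]. For each d | 40:
  d = 1: φ(1) · μ(40/1) = 1 · 0 = 0
  d = 2: φ(2) · μ(40/2) = 1 · 0 = 0
  d = 4: φ(4) · μ(40/4) = 2 · 1 = 2
  d = 5: φ(5) · μ(40/5) = 4 · 0 = 0
  d = 8: φ(8) · μ(40/8) = 4 · -1 = -4
  d = 10: φ(10) · μ(40/10) = 4 · 0 = 0
  d = 20: φ(20) · μ(40/20) = 8 · -1 = -8
  d = 40: φ(40) · μ(40/40) = 16 · 1 = 16
Summing: (φ * μ)(40) = 0 + 0 + 2 + 0 + -4 + 0 + -8 + 16 = 6.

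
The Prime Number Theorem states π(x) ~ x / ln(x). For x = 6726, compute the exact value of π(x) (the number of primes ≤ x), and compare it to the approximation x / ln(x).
π(6726) = 867;  x/ln(x) ≈ 763.13;  relative error ≈ 11.98%.

Directly count primes up to 6726: π(6726) = 867. The PNT approximation gives 6726/ln(6726) ≈ 6726/8.81374 ≈ 763.13. Relative error (π(x) − x/ln(x)) / π(x) ≈ 11.98%; the approximation is known to undercount slightly (Li(x) is a better estimate).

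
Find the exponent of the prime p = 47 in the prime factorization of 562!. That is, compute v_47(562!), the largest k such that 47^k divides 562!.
v_47(562!) = 11

Legendre's formula: v_p(n!) = Σ_{k ≥ 1} ⌊n / p^k⌋. For p = 47, n = 562, the terms are:
  ⌊562/47^1⌋ = ⌊562/47⌋ = 11
(the next term ⌊562/47^2⌋ = 0, terminating the sum). Summing: v_47(562!) = 11 = 11.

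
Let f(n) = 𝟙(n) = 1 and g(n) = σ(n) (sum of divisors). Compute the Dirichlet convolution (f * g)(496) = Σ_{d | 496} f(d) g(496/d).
(𝟙 * σ)(496) = 1881

Divisors of 496: [1, 2, 4, 8, 16, 31, 62, 124, 248, 496]. For each d | 496:
  d = 1: 𝟙(1) · σ(496/1) = 1 · 992 = 992
  d = 2: 𝟙(2) · σ(496/2) = 1 · 480 = 480
  d = 4: 𝟙(4) · σ(496/4) = 1 · 224 = 224
  d = 8: 𝟙(8) · σ(496/8) = 1 · 96 = 96
  d = 16: 𝟙(16) · σ(496/16) = 1 · 32 = 32
  d = 31: 𝟙(31) · σ(496/31) = 1 · 31 = 31
  d = 62: 𝟙(62) · σ(496/62) = 1 · 15 = 15
  d = 124: 𝟙(124) · σ(496/124) = 1 · 7 = 7
  d = 248: 𝟙(248) · σ(496/248) = 1 · 3 = 3
  d = 496: 𝟙(496) · σ(496/496) = 1 · 1 = 1
Summing: (𝟙 * σ)(496) = 992 + 480 + 224 + 96 + 32 + 31 + 15 + 7 + 3 + 1 = 1881.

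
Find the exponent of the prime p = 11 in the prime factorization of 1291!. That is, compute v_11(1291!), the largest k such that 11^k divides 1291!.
v_11(1291!) = 127

Legendre's formula: v_p(n!) = Σ_{k ≥ 1} ⌊n / p^k⌋. For p = 11, n = 1291, the terms are:
  ⌊1291/11^1⌋ = ⌊1291/11⌋ = 117
  ⌊1291/11^2⌋ = ⌊1291/121⌋ = 10
(the next term ⌊1291/11^3⌋ = 0, terminating the sum). Summing: v_11(1291!) = 117 + 10 = 127.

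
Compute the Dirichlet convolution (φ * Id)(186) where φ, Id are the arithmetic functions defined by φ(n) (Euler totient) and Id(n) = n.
(φ * Id)(186) = 915

Divisors of 186: [1, 2, 3, 6, 31, 62, 93, 186]. For each d | 186:
  d = 1: φ(1) · Id(186/1) = 1 · 186 = 186
  d = 2: φ(2) · Id(186/2) = 1 · 93 = 93
  d = 3: φ(3) · Id(186/3) = 2 · 62 = 124
  d = 6: φ(6) · Id(186/6) = 2 · 31 = 62
  d = 31: φ(31) · Id(186/31) = 30 · 6 = 180
  d = 62: φ(62) · Id(186/62) = 30 · 3 = 90
  d = 93: φ(93) · Id(186/93) = 60 · 2 = 120
  d = 186: φ(186) · Id(186/186) = 60 · 1 = 60
Summing: (φ * Id)(186) = 186 + 93 + 124 + 62 + 180 + 90 + 120 + 60 = 915.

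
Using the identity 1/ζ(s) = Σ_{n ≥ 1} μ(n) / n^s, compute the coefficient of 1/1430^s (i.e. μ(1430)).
μ(1430) = 1

Factor n = 1430 = 2 · 5 · 11 · 13. μ(n) = 0 if any exponent ≥ 2 (not squarefree); otherwise μ(n) = (−1)^{ω(n)} where ω(n) is the number of distinct prime factors. Applying: μ(1430) = 1.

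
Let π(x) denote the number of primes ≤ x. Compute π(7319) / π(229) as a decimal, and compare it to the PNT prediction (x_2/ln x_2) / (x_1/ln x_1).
π(7319)/π(229) = 932/50 ≈ 18.6400;  PNT prediction ≈ 19.5169.

π(229) = 50 and π(7319) = 932, so π(7319)/π(229) ≈ 18.6400. The PNT-predicted ratio is (7319/ln(7319)) / (229/ln(229)) ≈ 19.5169. The two agree to within a few percent, as expected.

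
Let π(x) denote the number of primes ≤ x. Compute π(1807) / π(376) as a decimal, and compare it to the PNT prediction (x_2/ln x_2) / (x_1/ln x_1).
π(1807)/π(376) = 279/74 ≈ 3.7703;  PNT prediction ≈ 3.7999.

π(376) = 74 and π(1807) = 279, so π(1807)/π(376) ≈ 3.7703. The PNT-predicted ratio is (1807/ln(1807)) / (376/ln(376)) ≈ 3.7999. The two agree to within a few percent, as expected.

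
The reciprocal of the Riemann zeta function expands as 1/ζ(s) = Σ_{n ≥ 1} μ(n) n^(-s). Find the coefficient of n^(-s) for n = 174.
μ(174) = -1

Factor n = 174 = 2 · 3 · 29. μ(n) = 0 if any exponent ≥ 2 (not squarefree); otherwise μ(n) = (−1)^{ω(n)} where ω(n) is the number of distinct prime factors. Applying: μ(174) = -1.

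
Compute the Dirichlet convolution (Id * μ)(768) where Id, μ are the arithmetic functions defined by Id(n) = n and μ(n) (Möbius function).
(Id * μ)(768) = 256

Divisors of 768: [1, 2, 3, 4, 6, 8, 12, 16, 24, 32, 48, 64, 96, 128, 192, 256, 384, 768]. For each d | 768:
  d = 1: Id(1) · μ(768/1) = 1 · 0 = 0
  d = 2: Id(2) · μ(768/2) = 2 · 0 = 0
  d = 3: Id(3) · μ(768/3) = 3 · 0 = 0
  d = 4: Id(4) · μ(768/4) = 4 · 0 = 0
  d = 6: Id(6) · μ(768/6) = 6 · 0 = 0
  d = 8: Id(8) · μ(768/8) = 8 · 0 = 0
  d = 12: Id(12) · μ(768/12) = 12 · 0 = 0
  d = 16: Id(16) · μ(768/16) = 16 · 0 = 0
  d = 24: Id(24) · μ(768/24) = 24 · 0 = 0
  d = 32: Id(32) · μ(768/32) = 32 · 0 = 0
  d = 48: Id(48) · μ(768/48) = 48 · 0 = 0
  d = 64: Id(64) · μ(768/64) = 64 · 0 = 0
  d = 96: Id(96) · μ(768/96) = 96 · 0 = 0
  d = 128: Id(128) · μ(768/128) = 128 · 1 = 128
  d = 192: Id(192) · μ(768/192) = 192 · 0 = 0
  d = 256: Id(256) · μ(768/256) = 256 · -1 = -256
  d = 384: Id(384) · μ(768/384) = 384 · -1 = -384
  d = 768: Id(768) · μ(768/768) = 768 · 1 = 768
Summing: (Id * μ)(768) = 0 + 0 + 0 + 0 + 0 + 0 + 0 + 0 + 0 + 0 + 0 + 0 + 0 + 128 + 0 + -256 + -384 + 768 = 256.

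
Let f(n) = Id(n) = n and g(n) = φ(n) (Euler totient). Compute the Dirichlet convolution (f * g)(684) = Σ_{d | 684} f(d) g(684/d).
(Id * φ)(684) = 6216

Divisors of 684: [1, 2, 3, 4, 6, 9, 12, 18, 19, 36, 38, 57, 76, 114, 171, 228, 342, 684]. For each d | 684:
  d = 1: Id(1) · φ(684/1) = 1 · 216 = 216
  d = 2: Id(2) · φ(684/2) = 2 · 108 = 216
  d = 3: Id(3) · φ(684/3) = 3 · 72 = 216
  d = 4: Id(4) · φ(684/4) = 4 · 108 = 432
  d = 6: Id(6) · φ(684/6) = 6 · 36 = 216
  d = 9: Id(9) · φ(684/9) = 9 · 36 = 324
  d = 12: Id(12) · φ(684/12) = 12 · 36 = 432
  d = 18: Id(18) · φ(684/18) = 18 · 18 = 324
  d = 19: Id(19) · φ(684/19) = 19 · 12 = 228
  d = 36: Id(36) · φ(684/36) = 36 · 18 = 648
  d = 38: Id(38) · φ(684/38) = 38 · 6 = 228
  d = 57: Id(57) · φ(684/57) = 57 · 4 = 228
  d = 76: Id(76) · φ(684/76) = 76 · 6 = 456
  d = 114: Id(114) · φ(684/114) = 114 · 2 = 228
  d = 171: Id(171) · φ(684/171) = 171 · 2 = 342
  d = 228: Id(228) · φ(684/228) = 228 · 2 = 456
  d = 342: Id(342) · φ(684/342) = 342 · 1 = 342
  d = 684: Id(684) · φ(684/684) = 684 · 1 = 684
Summing: (Id * φ)(684) = 216 + 216 + 216 + 432 + 216 + 324 + 432 + 324 + 228 + 648 + 228 + 228 + 456 + 228 + 342 + 456 + 342 + 684 = 6216.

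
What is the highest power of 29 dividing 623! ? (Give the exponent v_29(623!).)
v_29(623!) = 21

Legendre's formula: v_p(n!) = Σ_{k ≥ 1} ⌊n / p^k⌋. For p = 29, n = 623, the terms are:
  ⌊623/29^1⌋ = ⌊623/29⌋ = 21
(the next term ⌊623/29^2⌋ = 0, terminating the sum). Summing: v_29(623!) = 21 = 21.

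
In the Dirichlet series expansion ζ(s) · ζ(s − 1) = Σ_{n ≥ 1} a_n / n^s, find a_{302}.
σ(302) = 456

In the product (Σ m^0/m^s)(Σ k / k^s) = Σ (Σ_{d | n} d) / n^s, the coefficient of 1/n^s is σ(n) = Σ_{d | n} d. For n = 302, divisors are [1, 2, 151, 302]; summing: σ(302) = 456.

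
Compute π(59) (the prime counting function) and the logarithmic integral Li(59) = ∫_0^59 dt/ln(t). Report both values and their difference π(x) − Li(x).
π(59) = 17;  Li(59) ≈ 20.72;  π(x) − Li(x) ≈ -3.72.

Direct count of primes ≤ 59 gives π(59) = 17. Numerical evaluation of the logarithmic integral gives Li(59) ≈ 20.72. The difference π(x) − Li(x) ≈ -3.72 is typically negative for small/moderate x (Li(x) overestimates), though Littlewood's theorem shows this sign changes infinitely often.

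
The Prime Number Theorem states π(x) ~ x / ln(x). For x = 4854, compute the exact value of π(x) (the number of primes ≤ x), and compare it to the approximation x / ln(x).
π(4854) = 650;  x/ln(x) ≈ 571.90;  relative error ≈ 12.02%.

Directly count primes up to 4854: π(4854) = 650. The PNT approximation gives 4854/ln(4854) ≈ 4854/8.48756 ≈ 571.90. Relative error (π(x) − x/ln(x)) / π(x) ≈ 12.02%; the approximation is known to undercount slightly (Li(x) is a better estimate).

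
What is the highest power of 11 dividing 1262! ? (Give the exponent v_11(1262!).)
v_11(1262!) = 124

Legendre's formula: v_p(n!) = Σ_{k ≥ 1} ⌊n / p^k⌋. For p = 11, n = 1262, the terms are:
  ⌊1262/11^1⌋ = ⌊1262/11⌋ = 114
  ⌊1262/11^2⌋ = ⌊1262/121⌋ = 10
(the next term ⌊1262/11^3⌋ = 0, terminating the sum). Summing: v_11(1262!) = 114 + 10 = 124.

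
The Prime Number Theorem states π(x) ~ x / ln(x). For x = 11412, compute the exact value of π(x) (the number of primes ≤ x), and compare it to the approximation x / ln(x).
π(11412) = 1377;  x/ln(x) ≈ 1221.52;  relative error ≈ 11.29%.

Directly count primes up to 11412: π(11412) = 1377. The PNT approximation gives 11412/ln(11412) ≈ 11412/9.34242 ≈ 1221.52. Relative error (π(x) − x/ln(x)) / π(x) ≈ 11.29%; the approximation is known to undercount slightly (Li(x) is a better estimate).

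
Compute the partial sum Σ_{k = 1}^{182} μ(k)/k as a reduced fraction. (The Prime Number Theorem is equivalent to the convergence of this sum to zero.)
Σ μ(k)/k = -42777633147096095202261336980430876153798047365508655725648588303365613/2698673146402774891360107038836843903137758765182175327729755799791307145

Values of μ(k) for 1 ≤ k ≤ 182: μ(1) = 1, μ(2) = -1, μ(3) = -1, μ(5) = -1, μ(6) = 1, μ(7) = -1, μ(10) = 1, μ(11) = -1, μ(13) = -1, μ(14) = 1, μ(15) = 1, μ(17) = -1, μ(19) = -1, μ(21) = 1, μ(22) = 1, μ(23) = -1, μ(26) = 1, μ(29) = -1, μ(30) = -1, μ(31) = -1, μ(33) = 1, μ(34) = 1, μ(35) = 1, μ(37) = -1, μ(38) = 1, μ(39) = 1, μ(41) = -1, μ(42) = -1, μ(43) = -1, μ(46) = 1, μ(47) = -1, μ(51) = 1, μ(53) = -1, μ(55) = 1, μ(57) = 1, μ(58) = 1, μ(59) = -1, μ(61) = -1, μ(62) = 1, μ(65) = 1, μ(66) = -1, μ(67) = -1, μ(69) = 1, μ(70) = -1, μ(71) = -1, μ(73) = -1, μ(74) = 1, μ(77) = 1, μ(78) = -1, μ(79) = -1, μ(82) = 1, μ(83) = -1, μ(85) = 1, μ(86) = 1, μ(87) = 1, μ(89) = -1, μ(91) = 1, μ(93) = 1, μ(94) = 1, μ(95) = 1, μ(97) = -1, μ(101) = -1, μ(102) = -1, μ(103) = -1, μ(105) = -1, μ(106) = 1, μ(107) = -1, μ(109) = -1, μ(110) = -1, μ(111) = 1, μ(113) = -1, μ(114) = -1, μ(115) = 1, μ(118) = 1, μ(119) = 1, μ(122) = 1, μ(123) = 1, μ(127) = -1, μ(129) = 1, μ(130) = -1, μ(131) = -1, μ(133) = 1, μ(134) = 1, μ(137) = -1, μ(138) = -1, μ(139) = -1, μ(141) = 1, μ(142) = 1, μ(143) = 1, μ(145) = 1, μ(146) = 1, μ(149) = -1, μ(151) = -1, μ(154) = -1, μ(155) = 1, μ(157) = -1, μ(158) = 1, μ(159) = 1, μ(161) = 1, μ(163) = -1, μ(165) = -1, μ(166) = 1, μ(167) = -1, μ(170) = -1, μ(173) = -1, μ(174) = -1, μ(177) = 1, μ(178) = 1, μ(179) = -1, μ(181) = -1, μ(182) = -1, with μ = 0 on non-squarefree integers. Summing μ(k)/k for k where μ(k) ≠ 0 gives -42777633147096095202261336980430876153798047365508655725648588303365613/2698673146402774891360107038836843903137758765182175327729755799791307145 ≈ -0.0159. (PNT ⟺ this sum → 0 as n → ∞.)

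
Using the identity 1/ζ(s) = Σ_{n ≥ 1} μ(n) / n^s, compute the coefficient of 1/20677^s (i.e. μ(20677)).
μ(20677) = -1

Factor n = 20677 = 23 · 29 · 31. μ(n) = 0 if any exponent ≥ 2 (not squarefree); otherwise μ(n) = (−1)^{ω(n)} where ω(n) is the number of distinct prime factors. Applying: μ(20677) = -1.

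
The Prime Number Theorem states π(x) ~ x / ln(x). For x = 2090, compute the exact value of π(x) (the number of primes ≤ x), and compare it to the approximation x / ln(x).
π(2090) = 316;  x/ln(x) ≈ 273.38;  relative error ≈ 13.49%.

Directly count primes up to 2090: π(2090) = 316. The PNT approximation gives 2090/ln(2090) ≈ 2090/7.64492 ≈ 273.38. Relative error (π(x) − x/ln(x)) / π(x) ≈ 13.49%; the approximation is known to undercount slightly (Li(x) is a better estimate).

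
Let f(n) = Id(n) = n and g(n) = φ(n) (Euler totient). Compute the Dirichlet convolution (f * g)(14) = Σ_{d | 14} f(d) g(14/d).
(Id * φ)(14) = 39

Divisors of 14: [1, 2, 7, 14]. For each d | 14:
  d = 1: Id(1) · φ(14/1) = 1 · 6 = 6
  d = 2: Id(2) · φ(14/2) = 2 · 6 = 12
  d = 7: Id(7) · φ(14/7) = 7 · 1 = 7
  d = 14: Id(14) · φ(14/14) = 14 · 1 = 14
Summing: (Id * φ)(14) = 6 + 12 + 7 + 14 = 39.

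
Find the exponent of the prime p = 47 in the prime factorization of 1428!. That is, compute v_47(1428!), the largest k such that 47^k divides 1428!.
v_47(1428!) = 30

Legendre's formula: v_p(n!) = Σ_{k ≥ 1} ⌊n / p^k⌋. For p = 47, n = 1428, the terms are:
  ⌊1428/47^1⌋ = ⌊1428/47⌋ = 30
(the next term ⌊1428/47^2⌋ = 0, terminating the sum). Summing: v_47(1428!) = 30 = 30.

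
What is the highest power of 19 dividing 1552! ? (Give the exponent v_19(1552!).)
v_19(1552!) = 85

Legendre's formula: v_p(n!) = Σ_{k ≥ 1} ⌊n / p^k⌋. For p = 19, n = 1552, the terms are:
  ⌊1552/19^1⌋ = ⌊1552/19⌋ = 81
  ⌊1552/19^2⌋ = ⌊1552/361⌋ = 4
(the next term ⌊1552/19^3⌋ = 0, terminating the sum). Summing: v_19(1552!) = 81 + 4 = 85.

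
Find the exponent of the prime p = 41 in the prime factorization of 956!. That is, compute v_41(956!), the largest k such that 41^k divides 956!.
v_41(956!) = 23

Legendre's formula: v_p(n!) = Σ_{k ≥ 1} ⌊n / p^k⌋. For p = 41, n = 956, the terms are:
  ⌊956/41^1⌋ = ⌊956/41⌋ = 23
(the next term ⌊956/41^2⌋ = 0, terminating the sum). Summing: v_41(956!) = 23 = 23.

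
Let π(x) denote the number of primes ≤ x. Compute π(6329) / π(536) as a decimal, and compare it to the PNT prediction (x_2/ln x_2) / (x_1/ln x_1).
π(6329)/π(536) = 824/99 ≈ 8.3232;  PNT prediction ≈ 8.4774.

π(536) = 99 and π(6329) = 824, so π(6329)/π(536) ≈ 8.3232. The PNT-predicted ratio is (6329/ln(6329)) / (536/ln(536)) ≈ 8.4774. The two agree to within a few percent, as expected.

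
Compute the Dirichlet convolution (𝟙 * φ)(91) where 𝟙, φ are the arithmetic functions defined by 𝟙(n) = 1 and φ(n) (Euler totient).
(𝟙 * φ)(91) = 91

Divisors of 91: [1, 7, 13, 91]. For each d | 91:
  d = 1: 𝟙(1) · φ(91/1) = 1 · 72 = 72
  d = 7: 𝟙(7) · φ(91/7) = 1 · 12 = 12
  d = 13: 𝟙(13) · φ(91/13) = 1 · 6 = 6
  d = 91: 𝟙(91) · φ(91/91) = 1 · 1 = 1
Summing: (𝟙 * φ)(91) = 72 + 12 + 6 + 1 = 91.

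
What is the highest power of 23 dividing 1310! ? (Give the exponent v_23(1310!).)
v_23(1310!) = 58

Legendre's formula: v_p(n!) = Σ_{k ≥ 1} ⌊n / p^k⌋. For p = 23, n = 1310, the terms are:
  ⌊1310/23^1⌋ = ⌊1310/23⌋ = 56
  ⌊1310/23^2⌋ = ⌊1310/529⌋ = 2
(the next term ⌊1310/23^3⌋ = 0, terminating the sum). Summing: v_23(1310!) = 56 + 2 = 58.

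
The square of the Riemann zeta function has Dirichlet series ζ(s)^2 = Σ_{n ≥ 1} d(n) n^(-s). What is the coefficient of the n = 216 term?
d(216) = 16

ζ(s)^2 = (Σ 1/m^s)(Σ 1/k^s). The coefficient of 1/n^s in the product is the number of ordered pairs (m, k) with mk = n, which equals d(n). For n = 216, divisors are [1, 2, 3, 4, 6, 8, 9, 12, 18, 24, 27, 36, 54, 72, 108, 216], so d(216) = 16.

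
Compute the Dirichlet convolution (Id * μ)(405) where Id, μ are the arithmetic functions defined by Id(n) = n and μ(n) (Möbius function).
(Id * μ)(405) = 216

Divisors of 405: [1, 3, 5, 9, 15, 27, 45, 81, 135, 405]. For each d | 405:
  d = 1: Id(1) · μ(405/1) = 1 · 0 = 0
  d = 3: Id(3) · μ(405/3) = 3 · 0 = 0
  d = 5: Id(5) · μ(405/5) = 5 · 0 = 0
  d = 9: Id(9) · μ(405/9) = 9 · 0 = 0
  d = 15: Id(15) · μ(405/15) = 15 · 0 = 0
  d = 27: Id(27) · μ(405/27) = 27 · 1 = 27
  d = 45: Id(45) · μ(405/45) = 45 · 0 = 0
  d = 81: Id(81) · μ(405/81) = 81 · -1 = -81
  d = 135: Id(135) · μ(405/135) = 135 · -1 = -135
  d = 405: Id(405) · μ(405/405) = 405 · 1 = 405
Summing: (Id * μ)(405) = 0 + 0 + 0 + 0 + 0 + 27 + 0 + -81 + -135 + 405 = 216.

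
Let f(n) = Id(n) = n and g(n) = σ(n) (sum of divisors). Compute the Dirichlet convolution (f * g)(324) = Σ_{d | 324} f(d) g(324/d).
(Id * σ)(324) = 9299

Divisors of 324: [1, 2, 3, 4, 6, 9, 12, 18, 27, 36, 54, 81, 108, 162, 324]. For each d | 324:
  d = 1: Id(1) · σ(324/1) = 1 · 847 = 847
  d = 2: Id(2) · σ(324/2) = 2 · 363 = 726
  d = 3: Id(3) · σ(324/3) = 3 · 280 = 840
  d = 4: Id(4) · σ(324/4) = 4 · 121 = 484
  d = 6: Id(6) · σ(324/6) = 6 · 120 = 720
  d = 9: Id(9) · σ(324/9) = 9 · 91 = 819
  d = 12: Id(12) · σ(324/12) = 12 · 40 = 480
  d = 18: Id(18) · σ(324/18) = 18 · 39 = 702
  d = 27: Id(27) · σ(324/27) = 27 · 28 = 756
  d = 36: Id(36) · σ(324/36) = 36 · 13 = 468
  d = 54: Id(54) · σ(324/54) = 54 · 12 = 648
  d = 81: Id(81) · σ(324/81) = 81 · 7 = 567
  d = 108: Id(108) · σ(324/108) = 108 · 4 = 432
  d = 162: Id(162) · σ(324/162) = 162 · 3 = 486
  d = 324: Id(324) · σ(324/324) = 324 · 1 = 324
Summing: (Id * σ)(324) = 847 + 726 + 840 + 484 + 720 + 819 + 480 + 702 + 756 + 468 + 648 + 567 + 432 + 486 + 324 = 9299.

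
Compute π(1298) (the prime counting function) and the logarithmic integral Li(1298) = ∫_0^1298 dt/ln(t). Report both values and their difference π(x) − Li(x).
π(1298) = 211;  Li(1298) ≈ 219.92;  π(x) − Li(x) ≈ -8.92.

Direct count of primes ≤ 1298 gives π(1298) = 211. Numerical evaluation of the logarithmic integral gives Li(1298) ≈ 219.92. The difference π(x) − Li(x) ≈ -8.92 is typically negative for small/moderate x (Li(x) overestimates), though Littlewood's theorem shows this sign changes infinitely often.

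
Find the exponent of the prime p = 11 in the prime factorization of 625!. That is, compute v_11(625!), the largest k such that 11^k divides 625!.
v_11(625!) = 61

Legendre's formula: v_p(n!) = Σ_{k ≥ 1} ⌊n / p^k⌋. For p = 11, n = 625, the terms are:
  ⌊625/11^1⌋ = ⌊625/11⌋ = 56
  ⌊625/11^2⌋ = ⌊625/121⌋ = 5
(the next term ⌊625/11^3⌋ = 0, terminating the sum). Summing: v_11(625!) = 56 + 5 = 61.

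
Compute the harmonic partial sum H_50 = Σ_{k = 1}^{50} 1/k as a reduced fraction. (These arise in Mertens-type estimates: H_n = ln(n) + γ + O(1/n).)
H_50 = 13943237577224054960759/3099044504245996706400

Direct summation: H_50 = 1 + 1/2 + ... + 1/50. The least common denominator is lcm(1, ..., 50) = 3099044504245996706400; over this denominator the numerator is 3099044504245996706400 + 1549522252122998353200 + 1033014834748665568800 + 774761126061499176600 + 619808900849199341280 + 516507417374332784400 + 442720643463713815200 + 387380563030749588300 + 344338278249555189600 + 309904450424599670640 + 281731318567817882400 + 258253708687166392200 + 238388038788153592800 + 221360321731856907600 + 206602966949733113760 + 193690281515374794150 + 182296735543882159200 + 172169139124777594800 + 163107605486631405600 + 154952225212299835320 + 147573547821237938400 + 140865659283908941200 + 134741065401999856800 + 129126854343583196100 + 123961780169839868256 + 119194019394076796400 + 114779426083185063200 + 110680160865928453800 + 106863603594689541600 + 103301483474866556880 + 99969177556322474400 + 96845140757687397075 + 93910439522605960800 + 91148367771941079600 + 88544128692742763040 + 86084569562388797400 + 83757959574216127200 + 81553802743315702800 + 79462679596051197600 + 77476112606149917660 + 75586451323073090400 + 73786773910618969200 + 72070802424325504800 + 70432829641954470600 + 68867655649911037920 + 67370532700999928400 + 65937117111616951200 + 64563427171791598050 + 63245806209101973600 + 61980890084919934128 = 13943237577224054960759, so H_50 = 13943237577224054960759/3099044504245996706400 (already in lowest terms) ≈ 4.49921. (The PNT-adjacent estimate ln(50) + γ ≈ 4.48924 matches within O(1/n).)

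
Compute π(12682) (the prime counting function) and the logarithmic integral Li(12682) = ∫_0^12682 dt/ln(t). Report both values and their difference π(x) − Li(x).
π(12682) = 1514;  Li(12682) ≈ 1533.49;  π(x) − Li(x) ≈ -19.49.

Direct count of primes ≤ 12682 gives π(12682) = 1514. Numerical evaluation of the logarithmic integral gives Li(12682) ≈ 1533.49. The difference π(x) − Li(x) ≈ -19.49 is typically negative for small/moderate x (Li(x) overestimates), though Littlewood's theorem shows this sign changes infinitely often.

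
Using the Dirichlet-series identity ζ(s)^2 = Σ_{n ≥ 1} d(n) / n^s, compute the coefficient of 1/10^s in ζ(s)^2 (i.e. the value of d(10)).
d(10) = 4

ζ(s)^2 = (Σ 1/m^s)(Σ 1/k^s). The coefficient of 1/n^s in the product is the number of ordered pairs (m, k) with mk = n, which equals d(n). For n = 10, divisors are [1, 2, 5, 10], so d(10) = 4.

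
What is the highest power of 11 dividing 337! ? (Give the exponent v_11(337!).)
v_11(337!) = 32

Legendre's formula: v_p(n!) = Σ_{k ≥ 1} ⌊n / p^k⌋. For p = 11, n = 337, the terms are:
  ⌊337/11^1⌋ = ⌊337/11⌋ = 30
  ⌊337/11^2⌋ = ⌊337/121⌋ = 2
(the next term ⌊337/11^3⌋ = 0, terminating the sum). Summing: v_11(337!) = 30 + 2 = 32.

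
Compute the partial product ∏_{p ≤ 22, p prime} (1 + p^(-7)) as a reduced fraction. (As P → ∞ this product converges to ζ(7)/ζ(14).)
∏ = 1068826090093603336253543016500022477644576/1060040977976779320486482915314295925421875

The primes p ≤ 22 are [2, 3, 5, 7, 11, 13, 17, 19]. For each, (1 + 1/p^7) = (p^7 + 1)/p^7. Multiplying these fractions over p ∈ [2, 3, 5, 7, 11, 13, 17, 19] gives 1068826090093603336253543016500022477644576/1060040977976779320486482915314295925421875. (In the limit P → ∞ this tends to ζ(7)/ζ(14).)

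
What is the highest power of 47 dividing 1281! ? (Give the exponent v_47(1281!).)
v_47(1281!) = 27

Legendre's formula: v_p(n!) = Σ_{k ≥ 1} ⌊n / p^k⌋. For p = 47, n = 1281, the terms are:
  ⌊1281/47^1⌋ = ⌊1281/47⌋ = 27
(the next term ⌊1281/47^2⌋ = 0, terminating the sum). Summing: v_47(1281!) = 27 = 27.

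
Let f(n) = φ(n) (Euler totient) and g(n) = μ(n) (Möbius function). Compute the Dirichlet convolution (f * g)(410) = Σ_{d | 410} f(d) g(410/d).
(φ * μ)(410) = 0

Divisors of 410: [1, 2, 5, 10, 41, 82, 205, 410]. For each d | 410:
  d = 1: φ(1) · μ(410/1) = 1 · -1 = -1
  d = 2: φ(2) · μ(410/2) = 1 · 1 = 1
  d = 5: φ(5) · μ(410/5) = 4 · 1 = 4
  d = 10: φ(10) · μ(410/10) = 4 · -1 = -4
  d = 41: φ(41) · μ(410/41) = 40 · 1 = 40
  d = 82: φ(82) · μ(410/82) = 40 · -1 = -40
  d = 205: φ(205) · μ(410/205) = 160 · -1 = -160
  d = 410: φ(410) · μ(410/410) = 160 · 1 = 160
Summing: (φ * μ)(410) = -1 + 1 + 4 + -4 + 40 + -40 + -160 + 160 = 0.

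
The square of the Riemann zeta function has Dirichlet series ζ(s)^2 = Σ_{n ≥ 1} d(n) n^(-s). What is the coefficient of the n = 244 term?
d(244) = 6

ζ(s)^2 = (Σ 1/m^s)(Σ 1/k^s). The coefficient of 1/n^s in the product is the number of ordered pairs (m, k) with mk = n, which equals d(n). For n = 244, divisors are [1, 2, 4, 61, 122, 244], so d(244) = 6.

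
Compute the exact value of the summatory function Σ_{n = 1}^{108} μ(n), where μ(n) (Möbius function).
Σ_{n ≤ 108} μ(n) = -3

Compute μ(n) for each 1 ≤ n ≤ 108: μ(1) = 1, μ(2) = -1, μ(3) = -1, μ(4) = 0, μ(5) = -1, μ(6) = 1, μ(7) = -1, μ(8) = 0, μ(9) = 0, μ(10) = 1, μ(11) = -1, μ(12) = 0, μ(13) = -1, μ(14) = 1, μ(15) = 1, μ(16) = 0, μ(17) = -1, μ(18) = 0, μ(19) = -1, μ(20) = 0, μ(21) = 1, μ(22) = 1, μ(23) = -1, μ(24) = 0, μ(25) = 0, μ(26) = 1, μ(27) = 0, μ(28) = 0, μ(29) = -1, μ(30) = -1, μ(31) = -1, μ(32) = 0, μ(33) = 1, μ(34) = 1, μ(35) = 1, μ(36) = 0, μ(37) = -1, μ(38) = 1, μ(39) = 1, μ(40) = 0, μ(41) = -1, μ(42) = -1, μ(43) = -1, μ(44) = 0, μ(45) = 0, μ(46) = 1, μ(47) = -1, μ(48) = 0, μ(49) = 0, μ(50) = 0, μ(51) = 1, μ(52) = 0, μ(53) = -1, μ(54) = 0, μ(55) = 1, μ(56) = 0, μ(57) = 1, μ(58) = 1, μ(59) = -1, μ(60) = 0, μ(61) = -1, μ(62) = 1, μ(63) = 0, μ(64) = 0, μ(65) = 1, μ(66) = -1, μ(67) = -1, μ(68) = 0, μ(69) = 1, μ(70) = -1, μ(71) = -1, μ(72) = 0, μ(73) = -1, μ(74) = 1, μ(75) = 0, μ(76) = 0, μ(77) = 1, μ(78) = -1, μ(79) = -1, μ(80) = 0, μ(81) = 0, μ(82) = 1, μ(83) = -1, μ(84) = 0, μ(85) = 1, μ(86) = 1, μ(87) = 1, μ(88) = 0, μ(89) = -1, μ(90) = 0, μ(91) = 1, μ(92) = 0, μ(93) = 1, μ(94) = 1, μ(95) = 1, μ(96) = 0, μ(97) = -1, μ(98) = 0, μ(99) = 0, μ(100) = 0, μ(101) = -1, μ(102) = -1, μ(103) = -1, μ(104) = 0, μ(105) = -1, μ(106) = 1, μ(107) = -1, μ(108) = 0. Summing all 108 values: -3. (Mertens function M(x) = Σ_{n ≤ x} μ(n); on average M(x) should be small (PNT ⟺ M(x) = o(x)).)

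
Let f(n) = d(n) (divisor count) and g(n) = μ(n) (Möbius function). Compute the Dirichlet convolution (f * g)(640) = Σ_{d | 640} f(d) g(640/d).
(d * μ)(640) = 1

Divisors of 640: [1, 2, 4, 5, 8, 10, 16, 20, 32, 40, 64, 80, 128, 160, 320, 640]. For each d | 640:
  d = 1: d(1) · μ(640/1) = 1 · 0 = 0
  d = 2: d(2) · μ(640/2) = 2 · 0 = 0
  d = 4: d(4) · μ(640/4) = 3 · 0 = 0
  d = 5: d(5) · μ(640/5) = 2 · 0 = 0
  d = 8: d(8) · μ(640/8) = 4 · 0 = 0
  d = 10: d(10) · μ(640/10) = 4 · 0 = 0
  d = 16: d(16) · μ(640/16) = 5 · 0 = 0
  d = 20: d(20) · μ(640/20) = 6 · 0 = 0
  d = 32: d(32) · μ(640/32) = 6 · 0 = 0
  d = 40: d(40) · μ(640/40) = 8 · 0 = 0
  d = 64: d(64) · μ(640/64) = 7 · 1 = 7
  d = 80: d(80) · μ(640/80) = 10 · 0 = 0
  d = 128: d(128) · μ(640/128) = 8 · -1 = -8
  d = 160: d(160) · μ(640/160) = 12 · 0 = 0
  d = 320: d(320) · μ(640/320) = 14 · -1 = -14
  d = 640: d(640) · μ(640/640) = 16 · 1 = 16
Summing: (d * μ)(640) = 0 + 0 + 0 + 0 + 0 + 0 + 0 + 0 + 0 + 0 + 7 + 0 + -8 + 0 + -14 + 16 = 1.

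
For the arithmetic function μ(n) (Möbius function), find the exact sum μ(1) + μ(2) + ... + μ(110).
Σ_{n ≤ 110} μ(n) = -5

Compute μ(n) for each 1 ≤ n ≤ 110: μ(1) = 1, μ(2) = -1, μ(3) = -1, μ(4) = 0, μ(5) = -1, μ(6) = 1, μ(7) = -1, μ(8) = 0, μ(9) = 0, μ(10) = 1, μ(11) = -1, μ(12) = 0, μ(13) = -1, μ(14) = 1, μ(15) = 1, μ(16) = 0, μ(17) = -1, μ(18) = 0, μ(19) = -1, μ(20) = 0, μ(21) = 1, μ(22) = 1, μ(23) = -1, μ(24) = 0, μ(25) = 0, μ(26) = 1, μ(27) = 0, μ(28) = 0, μ(29) = -1, μ(30) = -1, μ(31) = -1, μ(32) = 0, μ(33) = 1, μ(34) = 1, μ(35) = 1, μ(36) = 0, μ(37) = -1, μ(38) = 1, μ(39) = 1, μ(40) = 0, μ(41) = -1, μ(42) = -1, μ(43) = -1, μ(44) = 0, μ(45) = 0, μ(46) = 1, μ(47) = -1, μ(48) = 0, μ(49) = 0, μ(50) = 0, μ(51) = 1, μ(52) = 0, μ(53) = -1, μ(54) = 0, μ(55) = 1, μ(56) = 0, μ(57) = 1, μ(58) = 1, μ(59) = -1, μ(60) = 0, μ(61) = -1, μ(62) = 1, μ(63) = 0, μ(64) = 0, μ(65) = 1, μ(66) = -1, μ(67) = -1, μ(68) = 0, μ(69) = 1, μ(70) = -1, μ(71) = -1, μ(72) = 0, μ(73) = -1, μ(74) = 1, μ(75) = 0, μ(76) = 0, μ(77) = 1, μ(78) = -1, μ(79) = -1, μ(80) = 0, μ(81) = 0, μ(82) = 1, μ(83) = -1, μ(84) = 0, μ(85) = 1, μ(86) = 1, μ(87) = 1, μ(88) = 0, μ(89) = -1, μ(90) = 0, μ(91) = 1, μ(92) = 0, μ(93) = 1, μ(94) = 1, μ(95) = 1, μ(96) = 0, μ(97) = -1, μ(98) = 0, μ(99) = 0, μ(100) = 0, μ(101) = -1, μ(102) = -1, μ(103) = -1, μ(104) = 0, μ(105) = -1, μ(106) = 1, μ(107) = -1, μ(108) = 0, μ(109) = -1, μ(110) = -1. Summing all 110 values: -5. (Mertens function M(x) = Σ_{n ≤ x} μ(n); on average M(x) should be small (PNT ⟺ M(x) = o(x)).)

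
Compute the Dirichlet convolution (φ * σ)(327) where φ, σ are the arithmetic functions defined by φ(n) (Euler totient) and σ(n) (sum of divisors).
(φ * σ)(327) = 1308

Divisors of 327: [1, 3, 109, 327]. For each d | 327:
  d = 1: φ(1) · σ(327/1) = 1 · 440 = 440
  d = 3: φ(3) · σ(327/3) = 2 · 110 = 220
  d = 109: φ(109) · σ(327/109) = 108 · 4 = 432
  d = 327: φ(327) · σ(327/327) = 216 · 1 = 216
Summing: (φ * σ)(327) = 440 + 220 + 432 + 216 = 1308.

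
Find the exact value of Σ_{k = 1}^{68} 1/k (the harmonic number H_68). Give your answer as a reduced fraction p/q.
H_68 = 14094018321907827923954201611/2933773379069966367528193600

Direct summation: H_68 = 1 + 1/2 + ... + 1/68. The least common denominator is lcm(1, ..., 68) = 79211881234889091923261227200; over this denominator the numerator is 79211881234889091923261227200 + 39605940617444545961630613600 + 26403960411629697307753742400 + 19802970308722272980815306800 + 15842376246977818384652245440 + 13201980205814848653876871200 + 11315983033555584560465889600 + 9901485154361136490407653400 + 8801320137209899102584580800 + 7921188123488909192326122720 + 7201080112262644720296475200 + 6600990102907424326938435600 + 6093221633453007071020094400 + 5657991516777792280232944800 + 5280792082325939461550748480 + 4950742577180568245203826700 + 4659522425581711289603601600 + 4400660068604949551292290400 + 4169046380783636417013748800 + 3960594061744454596163061360 + 3771994344518528186821963200 + 3600540056131322360148237600 + 3443994836299525735793966400 + 3300495051453712163469217800 + 3168475249395563676930449088 + 3046610816726503535510047200 + 2933773379069966367528193600 + 2828995758388896140116472400 + 2731444180513416962871076800 + 2640396041162969730775374240 + 2555221975319002965266491200 + 2475371288590284122601913350 + 2400360037420881573432158400 + 2329761212790855644801800800 + 2263196606711116912093177920 + 2200330034302474775646145200 + 2140861654997002484412465600 + 2084523190391818208506874400 + 2031073877817669023673364800 + 1980297030872227298081530680 + 1931997103289977851786859200 + 1885997172259264093410981600 + 1842136772904397486587470400 + 1800270028065661180074118800 + 1760264027441979820516916160 + 1721997418149762867896983200 + 1685359175210406211133217600 + 1650247525726856081734608900 + 1616569004793654937209412800 + 1584237624697781838465224544 + 1553174141860570429867867200 + 1523305408363251767755023600 + 1494563796884699847608702400 + 1466886689534983183764096800 + 1440216022452528944059295040 + 1414497879194448070058236200 + 1389682126927878805671249600 + 1365722090256708481435538400 + 1342574258218459185140020800 + 1320198020581484865387687120 + 1298555430080149047922315200 + 1277610987659501482633245600 + 1257331448172842728940654400 + 1237685644295142061300956675 + 1218644326690601414204018880 + 1200180018710440786716079200 + 1182266884102822267511361600 + 1164880606395427822400900400 = 380538494691511353946763443497, so H_68 = 380538494691511353946763443497/79211881234889091923261227200; reducing by gcd(380538494691511353946763443497, 79211881234889091923261227200) = 27 gives 14094018321907827923954201611/2933773379069966367528193600 ≈ 4.80406. (The PNT-adjacent estimate ln(68) + γ ≈ 4.79672 matches within O(1/n).)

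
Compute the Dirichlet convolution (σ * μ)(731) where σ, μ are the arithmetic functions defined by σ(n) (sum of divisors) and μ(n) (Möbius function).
(σ * μ)(731) = 731

Divisors of 731: [1, 17, 43, 731]. For each d | 731:
  d = 1: σ(1) · μ(731/1) = 1 · 1 = 1
  d = 17: σ(17) · μ(731/17) = 18 · -1 = -18
  d = 43: σ(43) · μ(731/43) = 44 · -1 = -44
  d = 731: σ(731) · μ(731/731) = 792 · 1 = 792
Summing: (σ * μ)(731) = 1 + -18 + -44 + 792 = 731.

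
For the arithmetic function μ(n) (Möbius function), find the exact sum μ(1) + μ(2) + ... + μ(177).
Σ_{n ≤ 177} μ(n) = -3

Compute μ(n) for each 1 ≤ n ≤ 177: μ(1) = 1, μ(2) = -1, μ(3) = -1, μ(4) = 0, μ(5) = -1, μ(6) = 1, μ(7) = -1, μ(8) = 0, μ(9) = 0, μ(10) = 1, μ(11) = -1, μ(12) = 0, μ(13) = -1, μ(14) = 1, μ(15) = 1, μ(16) = 0, μ(17) = -1, μ(18) = 0, μ(19) = -1, μ(20) = 0, μ(21) = 1, μ(22) = 1, μ(23) = -1, μ(24) = 0, μ(25) = 0, μ(26) = 1, μ(27) = 0, μ(28) = 0, μ(29) = -1, μ(30) = -1, μ(31) = -1, μ(32) = 0, μ(33) = 1, μ(34) = 1, μ(35) = 1, μ(36) = 0, μ(37) = -1, μ(38) = 1, μ(39) = 1, μ(40) = 0, μ(41) = -1, μ(42) = -1, μ(43) = -1, μ(44) = 0, μ(45) = 0, μ(46) = 1, μ(47) = -1, μ(48) = 0, μ(49) = 0, μ(50) = 0, μ(51) = 1, μ(52) = 0, μ(53) = -1, μ(54) = 0, μ(55) = 1, μ(56) = 0, μ(57) = 1, μ(58) = 1, μ(59) = -1, μ(60) = 0, μ(61) = -1, μ(62) = 1, μ(63) = 0, μ(64) = 0, μ(65) = 1, μ(66) = -1, μ(67) = -1, μ(68) = 0, μ(69) = 1, μ(70) = -1, μ(71) = -1, μ(72) = 0, μ(73) = -1, μ(74) = 1, μ(75) = 0, μ(76) = 0, μ(77) = 1, μ(78) = -1, μ(79) = -1, μ(80) = 0, μ(81) = 0, μ(82) = 1, μ(83) = -1, μ(84) = 0, μ(85) = 1, μ(86) = 1, μ(87) = 1, μ(88) = 0, μ(89) = -1, μ(90) = 0, μ(91) = 1, μ(92) = 0, μ(93) = 1, μ(94) = 1, μ(95) = 1, μ(96) = 0, μ(97) = -1, μ(98) = 0, μ(99) = 0, μ(100) = 0, μ(101) = -1, μ(102) = -1, μ(103) = -1, μ(104) = 0, μ(105) = -1, μ(106) = 1, μ(107) = -1, μ(108) = 0, μ(109) = -1, μ(110) = -1, μ(111) = 1, μ(112) = 0, μ(113) = -1, μ(114) = -1, μ(115) = 1, μ(116) = 0, μ(117) = 0, μ(118) = 1, μ(119) = 1, μ(120) = 0, μ(121) = 0, μ(122) = 1, μ(123) = 1, μ(124) = 0, μ(125) = 0, μ(126) = 0, μ(127) = -1, μ(128) = 0, μ(129) = 1, μ(130) = -1, μ(131) = -1, μ(132) = 0, μ(133) = 1, μ(134) = 1, μ(135) = 0, μ(136) = 0, μ(137) = -1, μ(138) = -1, μ(139) = -1, μ(140) = 0, μ(141) = 1, μ(142) = 1, μ(143) = 1, μ(144) = 0, μ(145) = 1, μ(146) = 1, μ(147) = 0, μ(148) = 0, μ(149) = -1, μ(150) = 0, μ(151) = -1, μ(152) = 0, μ(153) = 0, μ(154) = -1, μ(155) = 1, μ(156) = 0, μ(157) = -1, μ(158) = 1, μ(159) = 1, μ(160) = 0, μ(161) = 1, μ(162) = 0, μ(163) = -1, μ(164) = 0, μ(165) = -1, μ(166) = 1, μ(167) = -1, μ(168) = 0, μ(169) = 0, μ(170) = -1, μ(171) = 0, μ(172) = 0, μ(173) = -1, μ(174) = -1, μ(175) = 0, μ(176) = 0, μ(177) = 1. Summing all 177 values: -3. (Mertens function M(x) = Σ_{n ≤ x} μ(n); on average M(x) should be small (PNT ⟺ M(x) = o(x)).)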